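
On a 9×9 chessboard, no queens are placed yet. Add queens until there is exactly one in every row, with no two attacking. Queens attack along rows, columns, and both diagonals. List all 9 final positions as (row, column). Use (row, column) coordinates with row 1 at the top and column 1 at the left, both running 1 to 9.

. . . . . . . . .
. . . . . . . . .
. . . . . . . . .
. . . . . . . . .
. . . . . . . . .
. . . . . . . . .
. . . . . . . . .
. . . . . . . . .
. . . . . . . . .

Row 1: Safe: 1, 2, 3, 4, 5, 6, 7, 8, 9. Place at column 4.
Row 2: attacked by (1,4)→{3,4,5}. Safe: 1, 2, 6, 7, 8, 9. Place at column 1.
Row 3: attacked by (1,4)→{2,4,6}; (2,1)→{1,2}. Safe: 3, 5, 7, 8, 9. Place at column 9.
Row 4: attacked by (1,4)→{1,4,7}; (2,1)→{1,3}; (3,9)→{8,9}. Safe: 2, 5, 6. Place at column 6.
Row 5: attacked by (1,4)→{4,8}; (2,1)→{1,4}; (3,9)→{7,9}; (4,6)→{5,6,7}. Safe: 2, 3. Place at column 3.
Row 6: attacked by (1,4)→{4,9}; (2,1)→{1,5}; (3,9)→{6,9}; (4,6)→{4,6,8}; (5,3)→{2,3,4}. Safe: 7. Place at column 7.
Row 7: attacked by (1,4)→{4}; (2,1)→{1,6}; (3,9)→{5,9}; (4,6)→{3,6,9}; (5,3)→{1,3,5}; (6,7)→{6,7,8}. Safe: 2. Place at column 2.
Row 8: attacked by (1,4)→{4}; (2,1)→{1,7}; (3,9)→{4,9}; (4,6)→{2,6}; (5,3)→{3,6}; (6,7)→{5,7,9}; (7,2)→{1,2,3}. Safe: 8. Place at column 8.
Row 9: attacked by (1,4)→{4}; (2,1)→{1,8}; (3,9)→{3,9}; (4,6)→{1,6}; (5,3)→{3,7}; (6,7)→{4,7}; (7,2)→{2,4}; (8,8)→{7,8,9}. Safe: 5. Place at column 5.
Columns [4, 1, 9, 6, 3, 7, 2, 8, 5], r−c [-3, 1, -6, -2, 2, -1, 5, 0, 4], r+c [5, 3, 12, 10, 8, 13, 9, 16, 14] are all distinct, so no two queens attack.

(1,4) (2,1) (3,9) (4,6) (5,3) (6,7) (7,2) (8,8) (9,5)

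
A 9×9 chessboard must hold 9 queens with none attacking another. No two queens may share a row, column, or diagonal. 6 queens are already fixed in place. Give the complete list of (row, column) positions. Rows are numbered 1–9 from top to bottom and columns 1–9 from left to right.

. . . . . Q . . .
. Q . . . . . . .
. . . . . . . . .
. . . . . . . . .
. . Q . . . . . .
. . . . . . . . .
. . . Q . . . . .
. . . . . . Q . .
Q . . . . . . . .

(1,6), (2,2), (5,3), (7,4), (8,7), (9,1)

Row 3: attacked by (1,6)→{4,6,8}; (2,2)→{1,2,3}; (5,3)→{1,3,5}; (7,4)→{4,8}; (8,7)→{2,7}; (9,1)→{1,7}. Safe: 9. Place at column 9.
Row 4: attacked by (1,6)→{3,6,9}; (2,2)→{2,4}; (3,9)→{8,9}; (5,3)→{2,3,4}; (7,4)→{1,4,7}; (8,7)→{3,7}; (9,1)→{1,6}. Safe: 5. Place at column 5.
Row 6: attacked by (1,6)→{1,6}; (2,2)→{2,6}; (3,9)→{6,9}; (4,5)→{3,5,7}; (5,3)→{2,3,4}; (7,4)→{3,4,5}; (8,7)→{5,7,9}; (9,1)→{1,4}. Safe: 8. Place at column 8.
Columns [6, 2, 9, 5, 3, 8, 4, 7, 1], r−c [-5, 0, -6, -1, 2, -2, 3, 1, 8], r+c [7, 4, 12, 9, 8, 14, 11, 15, 10] are all distinct, so no two queens attack.

(1,6) (2,2) (3,9) (4,5) (5,3) (6,8) (7,4) (8,7) (9,1)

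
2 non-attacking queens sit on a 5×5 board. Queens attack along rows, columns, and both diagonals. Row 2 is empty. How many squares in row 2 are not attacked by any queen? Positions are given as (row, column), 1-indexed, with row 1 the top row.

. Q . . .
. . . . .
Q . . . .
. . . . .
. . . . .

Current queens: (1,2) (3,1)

(1,2) attacks row 2 at column 2 and diagonals 1, 3.
(3,1) attacks row 2 at column 1 and diagonals 2.
Attacked columns: {1, 2, 3}. Safe: {4, 5}.

2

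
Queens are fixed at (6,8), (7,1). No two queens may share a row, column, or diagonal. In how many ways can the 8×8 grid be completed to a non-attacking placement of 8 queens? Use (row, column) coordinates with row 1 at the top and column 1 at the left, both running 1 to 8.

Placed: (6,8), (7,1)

2

Branch on row 1: col 2 → 0; col 4 → 1; col 5 → 0; col 6 → 1.
Sum: 0 + 1 + 0 + 1 = 2.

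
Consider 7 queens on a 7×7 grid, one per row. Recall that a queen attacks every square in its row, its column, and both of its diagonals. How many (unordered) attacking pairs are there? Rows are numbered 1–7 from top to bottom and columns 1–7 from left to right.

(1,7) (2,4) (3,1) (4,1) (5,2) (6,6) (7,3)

2

Same column: (3,1)–(4,1) (column 1).
Same diagonal: (4,1)–(5,2) (|4−5| = |1−2| = 1).
Total attacking pairs: 2.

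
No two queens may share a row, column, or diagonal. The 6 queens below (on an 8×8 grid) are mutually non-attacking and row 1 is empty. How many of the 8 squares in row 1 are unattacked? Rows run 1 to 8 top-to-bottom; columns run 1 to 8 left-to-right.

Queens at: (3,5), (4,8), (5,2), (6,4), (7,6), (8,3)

1

(3,5) attacks row 1 at column 5 and diagonals 3, 7.
(4,8) attacks row 1 at column 8 and diagonals 5.
(5,2) attacks row 1 at column 2 and diagonals 6.
(6,4) attacks row 1 at column 4.
(7,6) attacks row 1 at column 6.
(8,3) attacks row 1 at column 3.
Attacked columns: {2, 3, 4, 5, 6, 7, 8}. Safe: {1}.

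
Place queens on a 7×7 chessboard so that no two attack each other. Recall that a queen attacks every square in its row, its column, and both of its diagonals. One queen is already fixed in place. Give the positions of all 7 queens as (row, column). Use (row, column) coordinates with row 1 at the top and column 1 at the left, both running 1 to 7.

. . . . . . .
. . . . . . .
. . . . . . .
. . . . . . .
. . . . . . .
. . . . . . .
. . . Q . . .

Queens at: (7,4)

Row 1: attacked by (7,4)→{4}. Safe: 1, 2, 3, 5, 6, 7. Place at column 6.
Row 2: attacked by (1,6)→{5,6,7}; (7,4)→{4}. Safe: 1, 2, 3. Place at column 1.
Row 3: attacked by (1,6)→{4,6}; (2,1)→{1,2}; (7,4)→{4}. Safe: 3, 5, 7. Place at column 3.
Row 4: attacked by (1,6)→{3,6}; (2,1)→{1,3}; (3,3)→{2,3,4}; (7,4)→{1,4,7}. Safe: 5. Place at column 5.
Row 5: attacked by (1,6)→{2,6}; (2,1)→{1,4}; (3,3)→{1,3,5}; (4,5)→{4,5,6}; (7,4)→{2,4,6}. Safe: 7. Place at column 7.
Row 6: attacked by (1,6)→{1,6}; (2,1)→{1,5}; (3,3)→{3,6}; (4,5)→{3,5,7}; (5,7)→{6,7}; (7,4)→{3,4,5}. Safe: 2. Place at column 2.
Columns [6, 1, 3, 5, 7, 2, 4], r−c [-5, 1, 0, -1, -2, 4, 3], r+c [7, 3, 6, 9, 12, 8, 11] are all distinct, so no two queens attack.

(1,6) (2,1) (3,3) (4,5) (5,7) (6,2) (7,4)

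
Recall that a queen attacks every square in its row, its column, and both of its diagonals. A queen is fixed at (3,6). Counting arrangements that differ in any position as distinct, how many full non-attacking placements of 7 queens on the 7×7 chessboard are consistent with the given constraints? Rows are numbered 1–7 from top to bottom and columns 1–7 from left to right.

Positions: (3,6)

6

Branch on row 1: col 1 → 0; col 2 → 1; col 3 → 2; col 5 → 2; col 7 → 1.
Sum: 0 + 1 + 2 + 2 + 1 = 6.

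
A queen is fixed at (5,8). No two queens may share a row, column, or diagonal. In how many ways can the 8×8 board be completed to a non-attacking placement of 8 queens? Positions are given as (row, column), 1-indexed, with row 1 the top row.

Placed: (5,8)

18

Branch on row 1: col 1 → 1; col 2 → 1; col 3 → 4; col 5 → 5; col 6 → 4; col 7 → 3.
Sum: 1 + 1 + 4 + 5 + 4 + 3 = 18.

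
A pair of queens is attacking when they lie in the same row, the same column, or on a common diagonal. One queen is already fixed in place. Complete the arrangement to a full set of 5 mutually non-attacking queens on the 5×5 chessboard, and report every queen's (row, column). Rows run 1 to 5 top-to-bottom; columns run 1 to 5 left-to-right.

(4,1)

Row 1: attacked by (4,1)→{1,4}. Safe: 2, 3, 5. Place at column 2.
Row 2: attacked by (1,2)→{1,2,3}; (4,1)→{1,3}. Safe: 4, 5. Place at column 5.
Row 3: attacked by (1,2)→{2,4}; (2,5)→{4,5}; (4,1)→{1,2}. Safe: 3. Place at column 3.
Row 5: attacked by (1,2)→{2}; (2,5)→{2,5}; (3,3)→{1,3,5}; (4,1)→{1,2}. Safe: 4. Place at column 4.
Columns [2, 5, 3, 1, 4], r−c [-1, -3, 0, 3, 1], r+c [3, 7, 6, 5, 9] are all distinct, so no two queens attack.

(1,2) (2,5) (3,3) (4,1) (5,4)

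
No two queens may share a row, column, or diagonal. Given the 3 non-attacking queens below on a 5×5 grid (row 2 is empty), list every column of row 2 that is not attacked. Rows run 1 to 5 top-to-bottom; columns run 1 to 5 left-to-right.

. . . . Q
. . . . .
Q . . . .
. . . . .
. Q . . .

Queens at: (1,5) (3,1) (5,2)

(1,5) attacks row 2 at column 5 and diagonals 4.
(3,1) attacks row 2 at column 1 and diagonals 2.
(5,2) attacks row 2 at column 2 and diagonals 5.
Attacked columns: {1, 2, 4, 5}. Safe: {3}.

columns 3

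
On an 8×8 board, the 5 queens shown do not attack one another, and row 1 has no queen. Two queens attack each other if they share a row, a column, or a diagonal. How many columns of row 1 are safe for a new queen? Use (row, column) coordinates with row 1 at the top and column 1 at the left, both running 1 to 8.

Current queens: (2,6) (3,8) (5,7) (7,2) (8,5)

2

(2,6) attacks row 1 at column 6 and diagonals 5, 7.
(3,8) attacks row 1 at column 8 and diagonals 6.
(5,7) attacks row 1 at column 7 and diagonals 3.
(7,2) attacks row 1 at column 2 and diagonals 8.
(8,5) attacks row 1 at column 5.
Attacked columns: {2, 3, 5, 6, 7, 8}. Safe: {1, 4}.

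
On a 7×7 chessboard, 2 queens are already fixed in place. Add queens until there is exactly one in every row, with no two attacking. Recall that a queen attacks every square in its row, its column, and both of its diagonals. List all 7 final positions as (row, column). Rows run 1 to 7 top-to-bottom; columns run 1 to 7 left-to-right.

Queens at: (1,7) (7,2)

(1,7) (2,5) (3,3) (4,1) (5,6) (6,4) (7,2)

Row 2: attacked by (1,7)→{6,7}; (7,2)→{2,7}. Safe: 1, 3, 4, 5. Place at column 5.
Row 3: attacked by (1,7)→{5,7}; (2,5)→{4,5,6}; (7,2)→{2,6}. Safe: 1, 3. Place at column 3.
Row 4: attacked by (1,7)→{4,7}; (2,5)→{3,5,7}; (3,3)→{2,3,4}; (7,2)→{2,5}. Safe: 1, 6. Place at column 1.
Row 5: attacked by (1,7)→{3,7}; (2,5)→{2,5}; (3,3)→{1,3,5}; (4,1)→{1,2}; (7,2)→{2,4}. Safe: 6. Place at column 6.
Row 6: attacked by (1,7)→{2,7}; (2,5)→{1,5}; (3,3)→{3,6}; (4,1)→{1,3}; (5,6)→{5,6,7}; (7,2)→{1,2,3}. Safe: 4. Place at column 4.
Columns [7, 5, 3, 1, 6, 4, 2], r−c [-6, -3, 0, 3, -1, 2, 5], r+c [8, 7, 6, 5, 11, 10, 9] are all distinct, so no two queens attack.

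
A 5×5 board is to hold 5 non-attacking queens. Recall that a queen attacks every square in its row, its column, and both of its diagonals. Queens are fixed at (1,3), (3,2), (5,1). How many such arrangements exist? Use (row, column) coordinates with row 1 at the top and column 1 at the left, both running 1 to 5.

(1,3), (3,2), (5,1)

Branch on row 2: col 5 → 1.
Sum: 1 = 1.

1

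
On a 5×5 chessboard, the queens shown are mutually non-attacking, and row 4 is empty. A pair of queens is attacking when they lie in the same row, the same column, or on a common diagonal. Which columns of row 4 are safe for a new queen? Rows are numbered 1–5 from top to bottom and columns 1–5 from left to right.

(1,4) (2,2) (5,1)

columns 3, 5

(1,4) attacks row 4 at column 4 and diagonals 1.
(2,2) attacks row 4 at column 2 and diagonals 4.
(5,1) attacks row 4 at column 1 and diagonals 2.
Attacked columns: {1, 2, 4}. Safe: {3, 5}.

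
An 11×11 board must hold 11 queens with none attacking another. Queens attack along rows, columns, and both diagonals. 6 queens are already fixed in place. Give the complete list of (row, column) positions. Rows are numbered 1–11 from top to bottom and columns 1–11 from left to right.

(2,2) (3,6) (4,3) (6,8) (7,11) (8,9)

Row 1: attacked by (2,2)→{1,2,3}; (3,6)→{4,6,8}; (4,3)→{3,6}; (6,8)→{3,8}; (7,11)→{5,11}; (8,9)→{2,9}. Safe: 7, 10. Place at column 7.
Row 5: attacked by (1,7)→{3,7,11}; (2,2)→{2,5}; (3,6)→{4,6,8}; (4,3)→{2,3,4}; (6,8)→{7,8,9}; (7,11)→{9,11}; (8,9)→{6,9}. Safe: 1, 10. Place at column 10.
Row 9: attacked by (1,7)→{7}; (2,2)→{2,9}; (3,6)→{6}; (4,3)→{3,8}; (5,10)→{6,10}; (6,8)→{5,8,11}; (7,11)→{9,11}; (8,9)→{8,9,10}. Safe: 1, 4. Place at column 4.
Row 10: attacked by (1,7)→{7}; (2,2)→{2,10}; (3,6)→{6}; (4,3)→{3,9}; (5,10)→{5,10}; (6,8)→{4,8}; (7,11)→{8,11}; (8,9)→{7,9,11}; (9,4)→{3,4,5}. Safe: 1. Place at column 1.
Row 11: attacked by (1,7)→{7}; (2,2)→{2,11}; (3,6)→{6}; (4,3)→{3,10}; (5,10)→{4,10}; (6,8)→{3,8}; (7,11)→{7,11}; (8,9)→{6,9}; (9,4)→{2,4,6}; (10,1)→{1,2}. Safe: 5. Place at column 5.
Columns [7, 2, 6, 3, 10, 8, 11, 9, 4, 1, 5], r−c [-6, 0, -3, 1, -5, -2, -4, -1, 5, 9, 6], r+c [8, 4, 9, 7, 15, 14, 18, 17, 13, 11, 16] are all distinct, so no two queens attack.

(1,7) (2,2) (3,6) (4,3) (5,10) (6,8) (7,11) (8,9) (9,4) (10,1) (11,5)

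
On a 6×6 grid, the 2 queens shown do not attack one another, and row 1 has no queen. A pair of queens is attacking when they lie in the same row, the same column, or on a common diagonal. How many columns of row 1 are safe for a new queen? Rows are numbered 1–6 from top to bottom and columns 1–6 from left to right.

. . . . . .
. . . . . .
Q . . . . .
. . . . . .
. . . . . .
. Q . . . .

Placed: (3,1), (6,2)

3

(3,1) attacks row 1 at column 1 and diagonals 3.
(6,2) attacks row 1 at column 2.
Attacked columns: {1, 2, 3}. Safe: {4, 5, 6}.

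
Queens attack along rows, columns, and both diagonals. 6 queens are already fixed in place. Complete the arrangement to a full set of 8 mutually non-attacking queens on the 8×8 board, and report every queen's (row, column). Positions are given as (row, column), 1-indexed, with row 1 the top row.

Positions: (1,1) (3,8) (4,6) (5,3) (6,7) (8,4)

Row 2: attacked by (1,1)→{1,2}; (3,8)→{7,8}; (4,6)→{4,6,8}; (5,3)→{3,6}; (6,7)→{3,7}; (8,4)→{4}. Safe: 5. Place at column 5.
Row 7: attacked by (1,1)→{1,7}; (2,5)→{5}; (3,8)→{4,8}; (4,6)→{3,6}; (5,3)→{1,3,5}; (6,7)→{6,7,8}; (8,4)→{3,4,5}. Safe: 2. Place at column 2.
Columns [1, 5, 8, 6, 3, 7, 2, 4], r−c [0, -3, -5, -2, 2, -1, 5, 4], r+c [2, 7, 11, 10, 8, 13, 9, 12] are all distinct, so no two queens attack.

(1,1) (2,5) (3,8) (4,6) (5,3) (6,7) (7,2) (8,4)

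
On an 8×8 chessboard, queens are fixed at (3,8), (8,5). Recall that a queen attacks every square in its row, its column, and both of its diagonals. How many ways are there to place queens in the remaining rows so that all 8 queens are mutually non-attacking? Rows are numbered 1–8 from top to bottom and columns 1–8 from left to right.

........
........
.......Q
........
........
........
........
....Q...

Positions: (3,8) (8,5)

4

Branch on row 1: col 1 → 1; col 2 → 1; col 3 → 1; col 4 → 1; col 7 → 0.
Sum: 1 + 1 + 1 + 1 + 0 = 4.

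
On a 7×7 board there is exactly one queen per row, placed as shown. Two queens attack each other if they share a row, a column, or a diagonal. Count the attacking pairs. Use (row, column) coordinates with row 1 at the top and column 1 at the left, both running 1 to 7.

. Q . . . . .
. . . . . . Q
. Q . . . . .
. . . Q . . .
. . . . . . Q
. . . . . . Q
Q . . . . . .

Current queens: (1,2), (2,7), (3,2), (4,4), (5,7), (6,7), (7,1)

Same column: (1,2)–(3,2) (column 2); (2,7)–(5,7) (column 7); (2,7)–(6,7) (column 7); (5,7)–(6,7) (column 7).
Same diagonal: (1,2)–(6,7) (|1−6| = |2−7| = 5); (4,4)–(7,1) (|4−7| = |4−1| = 3).
Total attacking pairs: 6.

6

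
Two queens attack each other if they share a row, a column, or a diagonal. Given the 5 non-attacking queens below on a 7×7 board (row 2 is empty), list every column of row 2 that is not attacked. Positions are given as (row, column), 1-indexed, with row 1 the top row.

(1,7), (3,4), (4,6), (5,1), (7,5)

(1,7) attacks row 2 at column 7 and diagonals 6.
(3,4) attacks row 2 at column 4 and diagonals 3, 5.
(4,6) attacks row 2 at column 6 and diagonals 4.
(5,1) attacks row 2 at column 1 and diagonals 4.
(7,5) attacks row 2 at column 5.
Attacked columns: {1, 3, 4, 5, 6, 7}. Safe: {2}.

columns 2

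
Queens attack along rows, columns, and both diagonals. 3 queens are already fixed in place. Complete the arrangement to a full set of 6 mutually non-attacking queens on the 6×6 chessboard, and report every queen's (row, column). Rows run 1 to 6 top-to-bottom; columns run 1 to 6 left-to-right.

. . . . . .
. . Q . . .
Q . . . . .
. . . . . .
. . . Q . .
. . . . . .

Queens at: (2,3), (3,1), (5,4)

Row 1: attacked by (2,3)→{2,3,4}; (3,1)→{1,3}; (5,4)→{4}. Safe: 5, 6. Place at column 5.
Row 4: attacked by (1,5)→{2,5}; (2,3)→{1,3,5}; (3,1)→{1,2}; (5,4)→{3,4,5}. Safe: 6. Place at column 6.
Row 6: attacked by (1,5)→{5}; (2,3)→{3}; (3,1)→{1,4}; (4,6)→{4,6}; (5,4)→{3,4,5}. Safe: 2. Place at column 2.
Columns [5, 3, 1, 6, 4, 2], r−c [-4, -1, 2, -2, 1, 4], r+c [6, 5, 4, 10, 9, 8] are all distinct, so no two queens attack.

(1,5) (2,3) (3,1) (4,6) (5,4) (6,2)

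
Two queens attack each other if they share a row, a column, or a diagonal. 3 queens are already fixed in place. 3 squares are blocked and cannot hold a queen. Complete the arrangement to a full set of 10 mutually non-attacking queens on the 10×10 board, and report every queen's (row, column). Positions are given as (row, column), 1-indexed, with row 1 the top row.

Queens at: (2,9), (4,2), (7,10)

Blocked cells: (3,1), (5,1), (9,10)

Row 1: attacked by (2,9)→{8,9,10}; (4,2)→{2,5}; (7,10)→{4,10}. Safe: 1, 3, 6, 7. Place at column 1.
Row 3: attacked by (1,1)→{1,3}; (2,9)→{8,9,10}; (4,2)→{1,2,3}; (7,10)→{6,10}. Blocked: 1. Safe: 4, 5, 7. Place at column 7.
Row 5: attacked by (1,1)→{1,5}; (2,9)→{6,9}; (3,7)→{5,7,9}; (4,2)→{1,2,3}; (7,10)→{8,10}. Blocked: 1. Safe: 4. Place at column 4.
Row 6: attacked by (1,1)→{1,6}; (2,9)→{5,9}; (3,7)→{4,7,10}; (4,2)→{2,4}; (5,4)→{3,4,5}; (7,10)→{9,10}. Safe: 8. Place at column 8.
Row 8: attacked by (1,1)→{1,8}; (2,9)→{3,9}; (3,7)→{2,7}; (4,2)→{2,6}; (5,4)→{1,4,7}; (6,8)→{6,8,10}; (7,10)→{9,10}. Safe: 5. Place at column 5.
Row 9: attacked by (1,1)→{1,9}; (2,9)→{2,9}; (3,7)→{1,7}; (4,2)→{2,7}; (5,4)→{4,8}; (6,8)→{5,8}; (7,10)→{8,10}; (8,5)→{4,5,6}. Blocked: 10. Safe: 3. Place at column 3.
Row 10: attacked by (1,1)→{1,10}; (2,9)→{1,9}; (3,7)→{7}; (4,2)→{2,8}; (5,4)→{4,9}; (6,8)→{4,8}; (7,10)→{7,10}; (8,5)→{3,5,7}; (9,3)→{2,3,4}. Safe: 6. Place at column 6.
Columns [1, 9, 7, 2, 4, 8, 10, 5, 3, 6], r−c [0, -7, -4, 2, 1, -2, -3, 3, 6, 4], r+c [2, 11, 10, 6, 9, 14, 17, 13, 12, 16] are all distinct, so no two queens attack.

(1,1) (2,9) (3,7) (4,2) (5,4) (6,8) (7,10) (8,5) (9,3) (10,6)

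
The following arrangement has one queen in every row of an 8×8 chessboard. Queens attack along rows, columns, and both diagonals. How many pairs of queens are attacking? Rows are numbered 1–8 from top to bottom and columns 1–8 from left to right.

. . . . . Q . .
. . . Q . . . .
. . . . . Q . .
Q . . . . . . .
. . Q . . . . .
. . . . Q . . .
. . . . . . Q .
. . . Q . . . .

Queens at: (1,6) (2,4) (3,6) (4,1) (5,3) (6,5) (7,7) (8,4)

2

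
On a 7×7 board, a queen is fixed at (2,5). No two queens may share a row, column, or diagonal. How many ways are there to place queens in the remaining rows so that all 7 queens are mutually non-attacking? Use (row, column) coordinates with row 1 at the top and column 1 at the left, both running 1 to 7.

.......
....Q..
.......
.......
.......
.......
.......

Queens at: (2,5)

Branch on row 1: col 1 → 1; col 2 → 3; col 3 → 1; col 7 → 1.
Sum: 1 + 3 + 1 + 1 = 6.

6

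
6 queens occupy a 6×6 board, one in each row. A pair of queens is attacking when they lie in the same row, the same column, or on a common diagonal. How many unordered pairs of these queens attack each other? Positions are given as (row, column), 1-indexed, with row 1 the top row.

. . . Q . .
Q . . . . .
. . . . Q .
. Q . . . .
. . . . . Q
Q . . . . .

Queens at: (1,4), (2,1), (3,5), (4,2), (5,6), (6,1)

1

Same column: (2,1)–(6,1) (column 1).
Total attacking pairs: 1.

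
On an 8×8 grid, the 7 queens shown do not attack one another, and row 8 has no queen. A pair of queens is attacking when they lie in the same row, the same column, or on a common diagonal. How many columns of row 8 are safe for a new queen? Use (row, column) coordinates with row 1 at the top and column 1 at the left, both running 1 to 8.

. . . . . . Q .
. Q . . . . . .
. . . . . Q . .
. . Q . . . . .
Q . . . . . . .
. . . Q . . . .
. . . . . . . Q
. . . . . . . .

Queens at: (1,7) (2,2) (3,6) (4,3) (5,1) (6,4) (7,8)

1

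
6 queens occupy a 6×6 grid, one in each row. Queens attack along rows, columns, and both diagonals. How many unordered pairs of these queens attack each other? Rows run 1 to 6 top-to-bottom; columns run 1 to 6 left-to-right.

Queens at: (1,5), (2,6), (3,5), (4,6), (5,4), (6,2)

Same column: (1,5)–(3,5) (column 5); (2,6)–(4,6) (column 6).
Same diagonal: (1,5)–(2,6) (|1−2| = |5−6| = 1); (2,6)–(3,5) (|2−3| = |6−5| = 1); (2,6)–(6,2) (|2−6| = |6−2| = 4); (3,5)–(4,6) (|3−4| = |5−6| = 1); (3,5)–(6,2) (|3−6| = |5−2| = 3).
Total attacking pairs: 7.

7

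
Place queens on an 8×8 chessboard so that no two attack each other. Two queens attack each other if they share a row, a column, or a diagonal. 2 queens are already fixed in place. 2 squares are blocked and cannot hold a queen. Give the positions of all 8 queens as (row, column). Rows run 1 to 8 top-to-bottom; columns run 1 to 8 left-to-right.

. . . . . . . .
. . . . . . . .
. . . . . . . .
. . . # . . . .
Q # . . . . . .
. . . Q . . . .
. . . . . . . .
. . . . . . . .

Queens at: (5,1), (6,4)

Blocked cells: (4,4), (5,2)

Row 1: attacked by (5,1)→{1,5}; (6,4)→{4}. Safe: 2, 3, 6, 7, 8. Place at column 6.
Row 2: attacked by (1,6)→{5,6,7}; (5,1)→{1,4}; (6,4)→{4,8}. Safe: 2, 3. Place at column 3.
Row 3: attacked by (1,6)→{4,6,8}; (2,3)→{2,3,4}; (5,1)→{1,3}; (6,4)→{1,4,7}. Safe: 5. Place at column 5.
Row 4: attacked by (1,6)→{3,6}; (2,3)→{1,3,5}; (3,5)→{4,5,6}; (5,1)→{1,2}; (6,4)→{2,4,6}. Blocked: 4. Safe: 7, 8. Place at column 7.
Row 7: attacked by (1,6)→{6}; (2,3)→{3,8}; (3,5)→{1,5}; (4,7)→{4,7}; (5,1)→{1,3}; (6,4)→{3,4,5}. Safe: 2. Place at column 2.
Row 8: attacked by (1,6)→{6}; (2,3)→{3}; (3,5)→{5}; (4,7)→{3,7}; (5,1)→{1,4}; (6,4)→{2,4,6}; (7,2)→{1,2,3}. Safe: 8. Place at column 8.
Columns [6, 3, 5, 7, 1, 4, 2, 8], r−c [-5, -1, -2, -3, 4, 2, 5, 0], r+c [7, 5, 8, 11, 6, 10, 9, 16] are all distinct, so no two queens attack.

(1,6) (2,3) (3,5) (4,7) (5,1) (6,4) (7,2) (8,8)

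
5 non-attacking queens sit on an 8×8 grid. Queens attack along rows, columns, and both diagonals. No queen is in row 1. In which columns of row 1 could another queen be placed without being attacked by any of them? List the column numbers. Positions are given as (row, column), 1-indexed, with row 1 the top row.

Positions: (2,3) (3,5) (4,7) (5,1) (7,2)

(2,3) attacks row 1 at column 3 and diagonals 2, 4.
(3,5) attacks row 1 at column 5 and diagonals 3, 7.
(4,7) attacks row 1 at column 7 and diagonals 4.
(5,1) attacks row 1 at column 1 and diagonals 5.
(7,2) attacks row 1 at column 2 and diagonals 8.
Attacked columns: {1, 2, 3, 4, 5, 7, 8}. Safe: {6}.

columns 6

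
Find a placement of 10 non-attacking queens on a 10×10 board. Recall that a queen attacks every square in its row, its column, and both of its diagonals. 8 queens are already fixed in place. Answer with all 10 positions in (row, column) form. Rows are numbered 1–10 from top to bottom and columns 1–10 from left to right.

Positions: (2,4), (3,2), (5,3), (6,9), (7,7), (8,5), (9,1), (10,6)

Row 1: attacked by (2,4)→{3,4,5}; (3,2)→{2,4}; (5,3)→{3,7}; (6,9)→{4,9}; (7,7)→{1,7}; (8,5)→{5}; (9,1)→{1,9}; (10,6)→{6}. Safe: 8, 10. Place at column 10.
Row 4: attacked by (1,10)→{7,10}; (2,4)→{2,4,6}; (3,2)→{1,2,3}; (5,3)→{2,3,4}; (6,9)→{7,9}; (7,7)→{4,7,10}; (8,5)→{1,5,9}; (9,1)→{1,6}; (10,6)→{6}. Safe: 8. Place at column 8.
Columns [10, 4, 2, 8, 3, 9, 7, 5, 1, 6], r−c [-9, -2, 1, -4, 2, -3, 0, 3, 8, 4], r+c [11, 6, 5, 12, 8, 15, 14, 13, 10, 16] are all distinct, so no two queens attack.

(1,10) (2,4) (3,2) (4,8) (5,3) (6,9) (7,7) (8,5) (9,1) (10,6)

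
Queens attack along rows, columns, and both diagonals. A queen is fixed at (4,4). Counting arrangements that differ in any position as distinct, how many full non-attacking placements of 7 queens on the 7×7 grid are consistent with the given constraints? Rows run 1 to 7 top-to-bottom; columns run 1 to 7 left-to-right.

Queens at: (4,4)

8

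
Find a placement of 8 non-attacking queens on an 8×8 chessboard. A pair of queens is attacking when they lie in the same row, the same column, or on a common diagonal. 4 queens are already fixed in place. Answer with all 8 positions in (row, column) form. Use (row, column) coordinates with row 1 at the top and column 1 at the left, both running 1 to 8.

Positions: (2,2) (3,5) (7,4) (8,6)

(1,8) (2,2) (3,5) (4,3) (5,1) (6,7) (7,4) (8,6)

Row 1: attacked by (2,2)→{1,2,3}; (3,5)→{3,5,7}; (7,4)→{4}; (8,6)→{6}. Safe: 8. Place at column 8.
Row 4: attacked by (1,8)→{5,8}; (2,2)→{2,4}; (3,5)→{4,5,6}; (7,4)→{1,4,7}; (8,6)→{2,6}. Safe: 3. Place at column 3.
Row 5: attacked by (1,8)→{4,8}; (2,2)→{2,5}; (3,5)→{3,5,7}; (4,3)→{2,3,4}; (7,4)→{2,4,6}; (8,6)→{3,6}. Safe: 1. Place at column 1.
Row 6: attacked by (1,8)→{3,8}; (2,2)→{2,6}; (3,5)→{2,5,8}; (4,3)→{1,3,5}; (5,1)→{1,2}; (7,4)→{3,4,5}; (8,6)→{4,6,8}. Safe: 7. Place at column 7.
Columns [8, 2, 5, 3, 1, 7, 4, 6], r−c [-7, 0, -2, 1, 4, -1, 3, 2], r+c [9, 4, 8, 7, 6, 13, 11, 14] are all distinct, so no two queens attack.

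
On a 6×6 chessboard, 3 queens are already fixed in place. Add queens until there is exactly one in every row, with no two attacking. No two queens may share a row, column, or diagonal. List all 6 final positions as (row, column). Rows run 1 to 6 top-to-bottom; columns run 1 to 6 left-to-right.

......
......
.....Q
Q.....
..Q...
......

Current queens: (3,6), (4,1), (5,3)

(1,2) (2,4) (3,6) (4,1) (5,3) (6,5)

Row 1: attacked by (3,6)→{4,6}; (4,1)→{1,4}; (5,3)→{3}. Safe: 2, 5. Place at column 2.
Row 2: attacked by (1,2)→{1,2,3}; (3,6)→{5,6}; (4,1)→{1,3}; (5,3)→{3,6}. Safe: 4. Place at column 4.
Row 6: attacked by (1,2)→{2}; (2,4)→{4}; (3,6)→{3,6}; (4,1)→{1,3}; (5,3)→{2,3,4}. Safe: 5. Place at column 5.
Columns [2, 4, 6, 1, 3, 5], r−c [-1, -2, -3, 3, 2, 1], r+c [3, 6, 9, 5, 8, 11] are all distinct, so no two queens attack.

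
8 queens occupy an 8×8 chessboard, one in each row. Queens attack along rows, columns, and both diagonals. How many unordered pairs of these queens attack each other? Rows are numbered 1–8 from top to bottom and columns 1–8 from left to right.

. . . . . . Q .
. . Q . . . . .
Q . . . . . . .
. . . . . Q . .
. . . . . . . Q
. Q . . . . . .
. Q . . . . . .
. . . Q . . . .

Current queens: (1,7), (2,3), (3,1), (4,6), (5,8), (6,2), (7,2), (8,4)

3

Same column: (6,2)–(7,2) (column 2).
Same diagonal: (1,7)–(6,2) (|1−6| = |7−2| = 5); (6,2)–(8,4) (|6−8| = |2−4| = 2).
Total attacking pairs: 3.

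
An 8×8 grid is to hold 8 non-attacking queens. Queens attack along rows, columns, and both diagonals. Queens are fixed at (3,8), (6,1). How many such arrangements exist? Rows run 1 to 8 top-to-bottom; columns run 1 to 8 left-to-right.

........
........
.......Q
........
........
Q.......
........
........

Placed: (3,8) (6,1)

Branch on row 1: col 2 → 0; col 3 → 1; col 4 → 2; col 5 → 1; col 7 → 1.
Sum: 0 + 1 + 2 + 1 + 1 = 5.

5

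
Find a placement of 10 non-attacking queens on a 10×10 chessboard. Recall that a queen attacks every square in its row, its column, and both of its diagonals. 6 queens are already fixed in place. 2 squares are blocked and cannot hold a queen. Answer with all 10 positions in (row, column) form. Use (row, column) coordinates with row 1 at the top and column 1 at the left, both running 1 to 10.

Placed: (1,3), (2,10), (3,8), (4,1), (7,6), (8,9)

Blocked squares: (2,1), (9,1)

Row 5: attacked by (1,3)→{3,7}; (2,10)→{7,10}; (3,8)→{6,8,10}; (4,1)→{1,2}; (7,6)→{4,6,8}; (8,9)→{6,9}. Safe: 5. Place at column 5.
Row 6: attacked by (1,3)→{3,8}; (2,10)→{6,10}; (3,8)→{5,8}; (4,1)→{1,3}; (5,5)→{4,5,6}; (7,6)→{5,6,7}; (8,9)→{7,9}. Safe: 2. Place at column 2.
Row 9: attacked by (1,3)→{3}; (2,10)→{3,10}; (3,8)→{2,8}; (4,1)→{1,6}; (5,5)→{1,5,9}; (6,2)→{2,5}; (7,6)→{4,6,8}; (8,9)→{8,9,10}. Blocked: 1. Safe: 7. Place at column 7.
Row 10: attacked by (1,3)→{3}; (2,10)→{2,10}; (3,8)→{1,8}; (4,1)→{1,7}; (5,5)→{5,10}; (6,2)→{2,6}; (7,6)→{3,6,9}; (8,9)→{7,9}; (9,7)→{6,7,8}. Safe: 4. Place at column 4.
Columns [3, 10, 8, 1, 5, 2, 6, 9, 7, 4], r−c [-2, -8, -5, 3, 0, 4, 1, -1, 2, 6], r+c [4, 12, 11, 5, 10, 8, 13, 17, 16, 14] are all distinct, so no two queens attack.

(1,3) (2,10) (3,8) (4,1) (5,5) (6,2) (7,6) (8,9) (9,7) (10,4)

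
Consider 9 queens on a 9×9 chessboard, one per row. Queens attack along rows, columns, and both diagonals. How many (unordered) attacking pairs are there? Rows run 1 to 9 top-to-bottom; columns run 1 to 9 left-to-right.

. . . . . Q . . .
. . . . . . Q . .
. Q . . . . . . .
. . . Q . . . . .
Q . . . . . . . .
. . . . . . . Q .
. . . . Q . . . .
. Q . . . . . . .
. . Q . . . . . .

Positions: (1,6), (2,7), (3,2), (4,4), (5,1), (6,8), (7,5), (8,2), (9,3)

4

Same column: (3,2)–(8,2) (column 2).
Same diagonal: (1,6)–(2,7) (|1−2| = |6−7| = 1); (7,5)–(9,3) (|7−9| = |5−3| = 2); (8,2)–(9,3) (|8−9| = |2−3| = 1).
Total attacking pairs: 4.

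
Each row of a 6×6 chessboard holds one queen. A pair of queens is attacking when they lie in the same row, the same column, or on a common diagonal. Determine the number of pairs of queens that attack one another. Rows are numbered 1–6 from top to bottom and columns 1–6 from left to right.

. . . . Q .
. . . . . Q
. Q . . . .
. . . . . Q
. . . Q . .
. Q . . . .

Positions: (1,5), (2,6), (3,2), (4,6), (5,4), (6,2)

5

Same column: (2,6)–(4,6) (column 6); (3,2)–(6,2) (column 2).
Same diagonal: (1,5)–(2,6) (|1−2| = |5−6| = 1); (2,6)–(6,2) (|2−6| = |6−2| = 4); (3,2)–(5,4) (|3−5| = |2−4| = 2).
Total attacking pairs: 5.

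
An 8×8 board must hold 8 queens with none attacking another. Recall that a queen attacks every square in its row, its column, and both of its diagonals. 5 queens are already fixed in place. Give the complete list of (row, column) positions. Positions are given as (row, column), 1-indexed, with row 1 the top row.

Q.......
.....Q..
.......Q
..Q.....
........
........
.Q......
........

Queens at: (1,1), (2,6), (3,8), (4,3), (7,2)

Row 5: attacked by (1,1)→{1,5}; (2,6)→{3,6}; (3,8)→{6,8}; (4,3)→{2,3,4}; (7,2)→{2,4}. Safe: 7. Place at column 7.
Row 6: attacked by (1,1)→{1,6}; (2,6)→{2,6}; (3,8)→{5,8}; (4,3)→{1,3,5}; (5,7)→{6,7,8}; (7,2)→{1,2,3}. Safe: 4. Place at column 4.
Row 8: attacked by (1,1)→{1,8}; (2,6)→{6}; (3,8)→{3,8}; (4,3)→{3,7}; (5,7)→{4,7}; (6,4)→{2,4,6}; (7,2)→{1,2,3}. Safe: 5. Place at column 5.
Columns [1, 6, 8, 3, 7, 4, 2, 5], r−c [0, -4, -5, 1, -2, 2, 5, 3], r+c [2, 8, 11, 7, 12, 10, 9, 13] are all distinct, so no two queens attack.

(1,1) (2,6) (3,8) (4,3) (5,7) (6,4) (7,2) (8,5)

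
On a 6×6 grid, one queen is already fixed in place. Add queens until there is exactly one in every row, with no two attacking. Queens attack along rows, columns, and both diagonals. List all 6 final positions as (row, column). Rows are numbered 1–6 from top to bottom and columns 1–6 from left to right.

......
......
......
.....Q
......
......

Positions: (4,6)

Row 1: attacked by (4,6)→{3,6}. Safe: 1, 2, 4, 5. Place at column 5.
Row 2: attacked by (1,5)→{4,5,6}; (4,6)→{4,6}. Safe: 1, 2, 3. Place at column 3.
Row 3: attacked by (1,5)→{3,5}; (2,3)→{2,3,4}; (4,6)→{5,6}. Safe: 1. Place at column 1.
Row 5: attacked by (1,5)→{1,5}; (2,3)→{3,6}; (3,1)→{1,3}; (4,6)→{5,6}. Safe: 2, 4. Place at column 4.
Row 6: attacked by (1,5)→{5}; (2,3)→{3}; (3,1)→{1,4}; (4,6)→{4,6}; (5,4)→{3,4,5}. Safe: 2. Place at column 2.
Columns [5, 3, 1, 6, 4, 2], r−c [-4, -1, 2, -2, 1, 4], r+c [6, 5, 4, 10, 9, 8] are all distinct, so no two queens attack.

(1,5) (2,3) (3,1) (4,6) (5,4) (6,2)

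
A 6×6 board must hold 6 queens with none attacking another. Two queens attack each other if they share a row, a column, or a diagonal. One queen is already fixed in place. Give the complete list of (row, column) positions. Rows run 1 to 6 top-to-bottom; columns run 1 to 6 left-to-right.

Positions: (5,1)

Row 1: attacked by (5,1)→{1,5}. Safe: 2, 3, 4, 6. Place at column 3.
Row 2: attacked by (1,3)→{2,3,4}; (5,1)→{1,4}. Safe: 5, 6. Place at column 6.
Row 3: attacked by (1,3)→{1,3,5}; (2,6)→{5,6}; (5,1)→{1,3}. Safe: 2, 4. Place at column 2.
Row 4: attacked by (1,3)→{3,6}; (2,6)→{4,6}; (3,2)→{1,2,3}; (5,1)→{1,2}. Safe: 5. Place at column 5.
Row 6: attacked by (1,3)→{3}; (2,6)→{2,6}; (3,2)→{2,5}; (4,5)→{3,5}; (5,1)→{1,2}. Safe: 4. Place at column 4.
Columns [3, 6, 2, 5, 1, 4], r−c [-2, -4, 1, -1, 4, 2], r+c [4, 8, 5, 9, 6, 10] are all distinct, so no two queens attack.

(1,3) (2,6) (3,2) (4,5) (5,1) (6,4)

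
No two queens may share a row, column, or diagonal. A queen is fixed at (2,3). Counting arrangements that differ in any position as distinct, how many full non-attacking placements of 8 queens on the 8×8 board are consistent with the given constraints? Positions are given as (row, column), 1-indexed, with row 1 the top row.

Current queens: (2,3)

Branch on row 1: col 1 → 0; col 5 → 3; col 6 → 8; col 7 → 2; col 8 → 1.
Sum: 0 + 3 + 8 + 2 + 1 = 14.

14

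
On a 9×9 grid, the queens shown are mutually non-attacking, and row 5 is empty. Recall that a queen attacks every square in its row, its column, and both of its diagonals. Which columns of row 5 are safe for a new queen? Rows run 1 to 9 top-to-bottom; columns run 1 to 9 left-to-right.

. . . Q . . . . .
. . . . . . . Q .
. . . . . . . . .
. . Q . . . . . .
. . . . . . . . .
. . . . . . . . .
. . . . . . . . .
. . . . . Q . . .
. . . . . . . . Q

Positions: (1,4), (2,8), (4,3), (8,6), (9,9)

columns 1, 7

(1,4) attacks row 5 at column 4 and diagonals 8.
(2,8) attacks row 5 at column 8 and diagonals 5.
(4,3) attacks row 5 at column 3 and diagonals 2, 4.
(8,6) attacks row 5 at column 6 and diagonals 3, 9.
(9,9) attacks row 5 at column 9 and diagonals 5.
Attacked columns: {2, 3, 4, 5, 6, 8, 9}. Safe: {1, 7}.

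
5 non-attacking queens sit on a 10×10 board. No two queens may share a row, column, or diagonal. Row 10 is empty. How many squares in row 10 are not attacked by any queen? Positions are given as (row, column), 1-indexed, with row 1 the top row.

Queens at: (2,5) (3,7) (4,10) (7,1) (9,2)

(2,5) attacks row 10 at column 5.
(3,7) attacks row 10 at column 7.
(4,10) attacks row 10 at column 10 and diagonals 4.
(7,1) attacks row 10 at column 1 and diagonals 4.
(9,2) attacks row 10 at column 2 and diagonals 1, 3.
Attacked columns: {1, 2, 3, 4, 5, 7, 10}. Safe: {6, 8, 9}.

3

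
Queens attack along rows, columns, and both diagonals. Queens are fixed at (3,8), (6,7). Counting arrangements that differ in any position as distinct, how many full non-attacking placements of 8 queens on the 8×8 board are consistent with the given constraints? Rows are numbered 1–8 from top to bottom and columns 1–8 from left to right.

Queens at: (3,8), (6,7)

Branch on row 1: col 1 → 1; col 3 → 3; col 4 → 1; col 5 → 3.
Sum: 1 + 3 + 1 + 3 = 8.

8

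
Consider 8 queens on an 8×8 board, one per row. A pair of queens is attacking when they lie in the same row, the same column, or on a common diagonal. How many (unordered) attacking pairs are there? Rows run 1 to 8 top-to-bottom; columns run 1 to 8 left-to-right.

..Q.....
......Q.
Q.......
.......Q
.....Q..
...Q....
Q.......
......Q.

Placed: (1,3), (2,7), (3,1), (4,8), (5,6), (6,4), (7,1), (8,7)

4

Same column: (2,7)–(8,7) (column 7); (3,1)–(7,1) (column 1).
Same diagonal: (1,3)–(3,1) (|1−3| = |3−1| = 2); (3,1)–(6,4) (|3−6| = |1−4| = 3).
Total attacking pairs: 4.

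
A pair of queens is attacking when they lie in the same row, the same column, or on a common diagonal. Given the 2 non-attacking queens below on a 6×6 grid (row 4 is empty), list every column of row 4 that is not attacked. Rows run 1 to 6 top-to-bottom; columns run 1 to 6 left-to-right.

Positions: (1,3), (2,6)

(1,3) attacks row 4 at column 3 and diagonals 6.
(2,6) attacks row 4 at column 6 and diagonals 4.
Attacked columns: {3, 4, 6}. Safe: {1, 2, 5}.

columns 1, 2, 5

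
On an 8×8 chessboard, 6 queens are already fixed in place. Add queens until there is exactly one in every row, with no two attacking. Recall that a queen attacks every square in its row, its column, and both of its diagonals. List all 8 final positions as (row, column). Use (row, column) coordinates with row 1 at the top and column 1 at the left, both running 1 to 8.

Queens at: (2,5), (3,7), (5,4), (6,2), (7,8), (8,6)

Row 1: attacked by (2,5)→{4,5,6}; (3,7)→{5,7}; (5,4)→{4,8}; (6,2)→{2,7}; (7,8)→{2,8}; (8,6)→{6}. Safe: 1, 3. Place at column 3.
Row 4: attacked by (1,3)→{3,6}; (2,5)→{3,5,7}; (3,7)→{6,7,8}; (5,4)→{3,4,5}; (6,2)→{2,4}; (7,8)→{5,8}; (8,6)→{2,6}. Safe: 1. Place at column 1.
Columns [3, 5, 7, 1, 4, 2, 8, 6], r−c [-2, -3, -4, 3, 1, 4, -1, 2], r+c [4, 7, 10, 5, 9, 8, 15, 14] are all distinct, so no two queens attack.

(1,3) (2,5) (3,7) (4,1) (5,4) (6,2) (7,8) (8,6)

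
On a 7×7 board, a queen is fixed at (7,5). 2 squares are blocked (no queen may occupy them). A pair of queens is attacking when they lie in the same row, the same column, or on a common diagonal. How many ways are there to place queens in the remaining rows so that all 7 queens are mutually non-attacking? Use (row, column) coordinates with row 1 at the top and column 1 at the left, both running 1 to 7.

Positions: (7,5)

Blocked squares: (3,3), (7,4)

4

Branch on row 1: col 1 → 1; col 2 → 0; col 3 → 2; col 4 → 0; col 6 → 0; col 7 → 1.
Sum: 1 + 0 + 2 + 0 + 0 + 1 = 4.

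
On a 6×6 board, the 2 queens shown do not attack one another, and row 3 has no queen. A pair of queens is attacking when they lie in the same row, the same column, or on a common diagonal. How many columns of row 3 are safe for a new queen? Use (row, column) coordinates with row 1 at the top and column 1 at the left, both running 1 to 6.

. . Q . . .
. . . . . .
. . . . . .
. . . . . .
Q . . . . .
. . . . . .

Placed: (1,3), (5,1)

3

(1,3) attacks row 3 at column 3 and diagonals 1, 5.
(5,1) attacks row 3 at column 1 and diagonals 3.
Attacked columns: {1, 3, 5}. Safe: {2, 4, 6}.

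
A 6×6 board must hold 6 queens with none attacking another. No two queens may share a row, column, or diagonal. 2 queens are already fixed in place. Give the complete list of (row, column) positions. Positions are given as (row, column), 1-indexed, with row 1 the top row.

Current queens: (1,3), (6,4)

Row 2: attacked by (1,3)→{2,3,4}; (6,4)→{4}. Safe: 1, 5, 6. Place at column 6.
Row 3: attacked by (1,3)→{1,3,5}; (2,6)→{5,6}; (6,4)→{1,4}. Safe: 2. Place at column 2.
Row 4: attacked by (1,3)→{3,6}; (2,6)→{4,6}; (3,2)→{1,2,3}; (6,4)→{2,4,6}. Safe: 5. Place at column 5.
Row 5: attacked by (1,3)→{3}; (2,6)→{3,6}; (3,2)→{2,4}; (4,5)→{4,5,6}; (6,4)→{3,4,5}. Safe: 1. Place at column 1.
Columns [3, 6, 2, 5, 1, 4], r−c [-2, -4, 1, -1, 4, 2], r+c [4, 8, 5, 9, 6, 10] are all distinct, so no two queens attack.

(1,3) (2,6) (3,2) (4,5) (5,1) (6,4)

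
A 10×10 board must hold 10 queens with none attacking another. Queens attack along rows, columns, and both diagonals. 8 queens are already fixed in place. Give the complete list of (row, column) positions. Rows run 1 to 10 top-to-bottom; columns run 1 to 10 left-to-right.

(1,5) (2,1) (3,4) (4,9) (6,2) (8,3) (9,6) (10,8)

Row 5: attacked by (1,5)→{1,5,9}; (2,1)→{1,4}; (3,4)→{2,4,6}; (4,9)→{8,9,10}; (6,2)→{1,2,3}; (8,3)→{3,6}; (9,6)→{2,6,10}; (10,8)→{3,8}. Safe: 7. Place at column 7.
Row 7: attacked by (1,5)→{5}; (2,1)→{1,6}; (3,4)→{4,8}; (4,9)→{6,9}; (5,7)→{5,7,9}; (6,2)→{1,2,3}; (8,3)→{2,3,4}; (9,6)→{4,6,8}; (10,8)→{5,8}. Safe: 10. Place at column 10.
Columns [5, 1, 4, 9, 7, 2, 10, 3, 6, 8], r−c [-4, 1, -1, -5, -2, 4, -3, 5, 3, 2], r+c [6, 3, 7, 13, 12, 8, 17, 11, 15, 18] are all distinct, so no two queens attack.

(1,5) (2,1) (3,4) (4,9) (5,7) (6,2) (7,10) (8,3) (9,6) (10,8)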